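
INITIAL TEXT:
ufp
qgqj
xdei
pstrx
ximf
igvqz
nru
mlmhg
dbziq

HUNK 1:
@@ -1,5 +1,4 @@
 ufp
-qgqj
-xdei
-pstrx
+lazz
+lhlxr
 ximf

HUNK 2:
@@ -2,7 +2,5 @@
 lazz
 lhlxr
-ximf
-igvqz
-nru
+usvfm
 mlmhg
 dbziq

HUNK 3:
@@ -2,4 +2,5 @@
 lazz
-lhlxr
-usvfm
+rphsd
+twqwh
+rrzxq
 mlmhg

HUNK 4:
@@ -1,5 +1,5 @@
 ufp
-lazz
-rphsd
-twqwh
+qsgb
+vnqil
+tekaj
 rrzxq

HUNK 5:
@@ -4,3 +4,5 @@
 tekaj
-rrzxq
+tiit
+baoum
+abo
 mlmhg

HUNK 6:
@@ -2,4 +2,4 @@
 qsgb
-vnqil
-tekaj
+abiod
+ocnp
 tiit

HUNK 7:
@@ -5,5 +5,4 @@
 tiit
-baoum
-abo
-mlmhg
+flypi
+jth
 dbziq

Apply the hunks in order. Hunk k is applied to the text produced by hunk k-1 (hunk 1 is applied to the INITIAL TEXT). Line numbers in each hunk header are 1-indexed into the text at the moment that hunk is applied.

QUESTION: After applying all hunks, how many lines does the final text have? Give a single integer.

Answer: 8

Derivation:
Hunk 1: at line 1 remove [qgqj,xdei,pstrx] add [lazz,lhlxr] -> 8 lines: ufp lazz lhlxr ximf igvqz nru mlmhg dbziq
Hunk 2: at line 2 remove [ximf,igvqz,nru] add [usvfm] -> 6 lines: ufp lazz lhlxr usvfm mlmhg dbziq
Hunk 3: at line 2 remove [lhlxr,usvfm] add [rphsd,twqwh,rrzxq] -> 7 lines: ufp lazz rphsd twqwh rrzxq mlmhg dbziq
Hunk 4: at line 1 remove [lazz,rphsd,twqwh] add [qsgb,vnqil,tekaj] -> 7 lines: ufp qsgb vnqil tekaj rrzxq mlmhg dbziq
Hunk 5: at line 4 remove [rrzxq] add [tiit,baoum,abo] -> 9 lines: ufp qsgb vnqil tekaj tiit baoum abo mlmhg dbziq
Hunk 6: at line 2 remove [vnqil,tekaj] add [abiod,ocnp] -> 9 lines: ufp qsgb abiod ocnp tiit baoum abo mlmhg dbziq
Hunk 7: at line 5 remove [baoum,abo,mlmhg] add [flypi,jth] -> 8 lines: ufp qsgb abiod ocnp tiit flypi jth dbziq
Final line count: 8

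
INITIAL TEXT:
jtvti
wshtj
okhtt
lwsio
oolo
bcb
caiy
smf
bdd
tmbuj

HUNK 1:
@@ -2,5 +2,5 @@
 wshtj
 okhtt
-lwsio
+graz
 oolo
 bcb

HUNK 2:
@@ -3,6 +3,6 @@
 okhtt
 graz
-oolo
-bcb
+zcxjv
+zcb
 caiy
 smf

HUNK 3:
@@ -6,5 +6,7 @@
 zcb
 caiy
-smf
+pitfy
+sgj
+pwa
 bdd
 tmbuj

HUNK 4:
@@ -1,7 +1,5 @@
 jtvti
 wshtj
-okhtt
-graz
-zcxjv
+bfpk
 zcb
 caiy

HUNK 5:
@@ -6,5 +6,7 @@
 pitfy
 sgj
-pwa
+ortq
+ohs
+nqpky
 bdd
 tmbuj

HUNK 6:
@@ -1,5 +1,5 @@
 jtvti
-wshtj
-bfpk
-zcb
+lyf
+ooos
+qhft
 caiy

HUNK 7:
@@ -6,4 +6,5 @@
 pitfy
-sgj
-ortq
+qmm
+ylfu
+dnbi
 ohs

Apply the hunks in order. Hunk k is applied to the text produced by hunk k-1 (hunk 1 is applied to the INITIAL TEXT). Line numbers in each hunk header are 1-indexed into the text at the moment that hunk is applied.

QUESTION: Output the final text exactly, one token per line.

Answer: jtvti
lyf
ooos
qhft
caiy
pitfy
qmm
ylfu
dnbi
ohs
nqpky
bdd
tmbuj

Derivation:
Hunk 1: at line 2 remove [lwsio] add [graz] -> 10 lines: jtvti wshtj okhtt graz oolo bcb caiy smf bdd tmbuj
Hunk 2: at line 3 remove [oolo,bcb] add [zcxjv,zcb] -> 10 lines: jtvti wshtj okhtt graz zcxjv zcb caiy smf bdd tmbuj
Hunk 3: at line 6 remove [smf] add [pitfy,sgj,pwa] -> 12 lines: jtvti wshtj okhtt graz zcxjv zcb caiy pitfy sgj pwa bdd tmbuj
Hunk 4: at line 1 remove [okhtt,graz,zcxjv] add [bfpk] -> 10 lines: jtvti wshtj bfpk zcb caiy pitfy sgj pwa bdd tmbuj
Hunk 5: at line 6 remove [pwa] add [ortq,ohs,nqpky] -> 12 lines: jtvti wshtj bfpk zcb caiy pitfy sgj ortq ohs nqpky bdd tmbuj
Hunk 6: at line 1 remove [wshtj,bfpk,zcb] add [lyf,ooos,qhft] -> 12 lines: jtvti lyf ooos qhft caiy pitfy sgj ortq ohs nqpky bdd tmbuj
Hunk 7: at line 6 remove [sgj,ortq] add [qmm,ylfu,dnbi] -> 13 lines: jtvti lyf ooos qhft caiy pitfy qmm ylfu dnbi ohs nqpky bdd tmbuj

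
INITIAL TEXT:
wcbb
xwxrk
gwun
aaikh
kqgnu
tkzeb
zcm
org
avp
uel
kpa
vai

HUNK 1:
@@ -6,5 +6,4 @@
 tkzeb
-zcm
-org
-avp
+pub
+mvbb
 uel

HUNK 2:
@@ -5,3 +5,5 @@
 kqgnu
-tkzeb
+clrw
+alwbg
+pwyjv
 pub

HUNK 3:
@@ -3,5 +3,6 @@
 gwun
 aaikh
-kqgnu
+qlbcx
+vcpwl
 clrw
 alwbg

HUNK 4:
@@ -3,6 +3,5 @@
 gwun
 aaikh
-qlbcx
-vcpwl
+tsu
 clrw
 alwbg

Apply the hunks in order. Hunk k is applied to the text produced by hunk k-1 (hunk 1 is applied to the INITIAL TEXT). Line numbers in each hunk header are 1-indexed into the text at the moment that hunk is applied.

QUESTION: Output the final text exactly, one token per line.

Answer: wcbb
xwxrk
gwun
aaikh
tsu
clrw
alwbg
pwyjv
pub
mvbb
uel
kpa
vai

Derivation:
Hunk 1: at line 6 remove [zcm,org,avp] add [pub,mvbb] -> 11 lines: wcbb xwxrk gwun aaikh kqgnu tkzeb pub mvbb uel kpa vai
Hunk 2: at line 5 remove [tkzeb] add [clrw,alwbg,pwyjv] -> 13 lines: wcbb xwxrk gwun aaikh kqgnu clrw alwbg pwyjv pub mvbb uel kpa vai
Hunk 3: at line 3 remove [kqgnu] add [qlbcx,vcpwl] -> 14 lines: wcbb xwxrk gwun aaikh qlbcx vcpwl clrw alwbg pwyjv pub mvbb uel kpa vai
Hunk 4: at line 3 remove [qlbcx,vcpwl] add [tsu] -> 13 lines: wcbb xwxrk gwun aaikh tsu clrw alwbg pwyjv pub mvbb uel kpa vai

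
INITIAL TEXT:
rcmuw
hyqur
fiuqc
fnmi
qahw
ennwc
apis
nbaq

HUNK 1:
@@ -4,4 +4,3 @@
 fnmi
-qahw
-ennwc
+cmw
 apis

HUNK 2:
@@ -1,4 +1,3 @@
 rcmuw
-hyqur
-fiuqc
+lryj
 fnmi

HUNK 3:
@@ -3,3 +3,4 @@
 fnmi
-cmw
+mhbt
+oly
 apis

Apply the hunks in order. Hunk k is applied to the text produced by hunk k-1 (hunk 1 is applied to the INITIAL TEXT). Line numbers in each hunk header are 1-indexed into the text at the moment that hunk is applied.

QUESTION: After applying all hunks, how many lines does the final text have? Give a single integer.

Answer: 7

Derivation:
Hunk 1: at line 4 remove [qahw,ennwc] add [cmw] -> 7 lines: rcmuw hyqur fiuqc fnmi cmw apis nbaq
Hunk 2: at line 1 remove [hyqur,fiuqc] add [lryj] -> 6 lines: rcmuw lryj fnmi cmw apis nbaq
Hunk 3: at line 3 remove [cmw] add [mhbt,oly] -> 7 lines: rcmuw lryj fnmi mhbt oly apis nbaq
Final line count: 7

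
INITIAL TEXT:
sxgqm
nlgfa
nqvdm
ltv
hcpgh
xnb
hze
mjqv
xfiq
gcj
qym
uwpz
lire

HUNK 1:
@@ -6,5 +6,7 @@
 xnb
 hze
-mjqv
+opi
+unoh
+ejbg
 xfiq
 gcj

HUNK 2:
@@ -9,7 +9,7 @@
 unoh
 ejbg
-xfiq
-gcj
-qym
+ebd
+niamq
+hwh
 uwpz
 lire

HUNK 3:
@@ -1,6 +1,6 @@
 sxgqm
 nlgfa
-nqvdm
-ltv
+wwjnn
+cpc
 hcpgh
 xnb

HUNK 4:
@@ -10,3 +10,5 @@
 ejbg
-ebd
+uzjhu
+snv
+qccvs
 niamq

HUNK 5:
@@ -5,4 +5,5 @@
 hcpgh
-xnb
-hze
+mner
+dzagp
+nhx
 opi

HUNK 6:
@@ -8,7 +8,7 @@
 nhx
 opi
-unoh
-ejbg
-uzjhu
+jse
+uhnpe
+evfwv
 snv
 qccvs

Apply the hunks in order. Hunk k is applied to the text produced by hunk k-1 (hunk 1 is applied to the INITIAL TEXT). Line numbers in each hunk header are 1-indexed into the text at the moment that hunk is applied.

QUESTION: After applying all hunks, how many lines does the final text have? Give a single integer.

Hunk 1: at line 6 remove [mjqv] add [opi,unoh,ejbg] -> 15 lines: sxgqm nlgfa nqvdm ltv hcpgh xnb hze opi unoh ejbg xfiq gcj qym uwpz lire
Hunk 2: at line 9 remove [xfiq,gcj,qym] add [ebd,niamq,hwh] -> 15 lines: sxgqm nlgfa nqvdm ltv hcpgh xnb hze opi unoh ejbg ebd niamq hwh uwpz lire
Hunk 3: at line 1 remove [nqvdm,ltv] add [wwjnn,cpc] -> 15 lines: sxgqm nlgfa wwjnn cpc hcpgh xnb hze opi unoh ejbg ebd niamq hwh uwpz lire
Hunk 4: at line 10 remove [ebd] add [uzjhu,snv,qccvs] -> 17 lines: sxgqm nlgfa wwjnn cpc hcpgh xnb hze opi unoh ejbg uzjhu snv qccvs niamq hwh uwpz lire
Hunk 5: at line 5 remove [xnb,hze] add [mner,dzagp,nhx] -> 18 lines: sxgqm nlgfa wwjnn cpc hcpgh mner dzagp nhx opi unoh ejbg uzjhu snv qccvs niamq hwh uwpz lire
Hunk 6: at line 8 remove [unoh,ejbg,uzjhu] add [jse,uhnpe,evfwv] -> 18 lines: sxgqm nlgfa wwjnn cpc hcpgh mner dzagp nhx opi jse uhnpe evfwv snv qccvs niamq hwh uwpz lire
Final line count: 18

Answer: 18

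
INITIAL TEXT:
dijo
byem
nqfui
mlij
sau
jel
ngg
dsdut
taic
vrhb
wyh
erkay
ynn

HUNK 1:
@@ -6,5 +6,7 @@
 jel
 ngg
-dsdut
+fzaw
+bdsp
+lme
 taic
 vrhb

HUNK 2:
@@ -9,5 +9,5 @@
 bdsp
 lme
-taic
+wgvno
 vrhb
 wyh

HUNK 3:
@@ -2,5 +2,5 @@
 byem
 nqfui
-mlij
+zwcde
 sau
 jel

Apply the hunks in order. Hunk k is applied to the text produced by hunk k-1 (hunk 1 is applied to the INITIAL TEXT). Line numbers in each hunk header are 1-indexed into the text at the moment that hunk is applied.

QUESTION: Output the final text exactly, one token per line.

Answer: dijo
byem
nqfui
zwcde
sau
jel
ngg
fzaw
bdsp
lme
wgvno
vrhb
wyh
erkay
ynn

Derivation:
Hunk 1: at line 6 remove [dsdut] add [fzaw,bdsp,lme] -> 15 lines: dijo byem nqfui mlij sau jel ngg fzaw bdsp lme taic vrhb wyh erkay ynn
Hunk 2: at line 9 remove [taic] add [wgvno] -> 15 lines: dijo byem nqfui mlij sau jel ngg fzaw bdsp lme wgvno vrhb wyh erkay ynn
Hunk 3: at line 2 remove [mlij] add [zwcde] -> 15 lines: dijo byem nqfui zwcde sau jel ngg fzaw bdsp lme wgvno vrhb wyh erkay ynn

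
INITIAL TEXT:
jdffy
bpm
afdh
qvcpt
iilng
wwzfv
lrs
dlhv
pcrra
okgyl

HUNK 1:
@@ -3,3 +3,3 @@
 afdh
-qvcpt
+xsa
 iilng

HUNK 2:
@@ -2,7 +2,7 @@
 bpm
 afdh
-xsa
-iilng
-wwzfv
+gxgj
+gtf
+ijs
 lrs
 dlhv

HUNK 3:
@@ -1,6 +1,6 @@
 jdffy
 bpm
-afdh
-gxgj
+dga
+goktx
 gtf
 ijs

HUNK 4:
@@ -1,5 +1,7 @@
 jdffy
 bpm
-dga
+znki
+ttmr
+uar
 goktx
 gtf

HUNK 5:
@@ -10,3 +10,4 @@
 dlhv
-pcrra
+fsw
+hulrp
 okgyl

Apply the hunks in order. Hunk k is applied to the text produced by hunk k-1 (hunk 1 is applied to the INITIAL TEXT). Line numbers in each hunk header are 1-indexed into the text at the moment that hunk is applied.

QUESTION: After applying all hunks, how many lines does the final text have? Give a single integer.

Hunk 1: at line 3 remove [qvcpt] add [xsa] -> 10 lines: jdffy bpm afdh xsa iilng wwzfv lrs dlhv pcrra okgyl
Hunk 2: at line 2 remove [xsa,iilng,wwzfv] add [gxgj,gtf,ijs] -> 10 lines: jdffy bpm afdh gxgj gtf ijs lrs dlhv pcrra okgyl
Hunk 3: at line 1 remove [afdh,gxgj] add [dga,goktx] -> 10 lines: jdffy bpm dga goktx gtf ijs lrs dlhv pcrra okgyl
Hunk 4: at line 1 remove [dga] add [znki,ttmr,uar] -> 12 lines: jdffy bpm znki ttmr uar goktx gtf ijs lrs dlhv pcrra okgyl
Hunk 5: at line 10 remove [pcrra] add [fsw,hulrp] -> 13 lines: jdffy bpm znki ttmr uar goktx gtf ijs lrs dlhv fsw hulrp okgyl
Final line count: 13

Answer: 13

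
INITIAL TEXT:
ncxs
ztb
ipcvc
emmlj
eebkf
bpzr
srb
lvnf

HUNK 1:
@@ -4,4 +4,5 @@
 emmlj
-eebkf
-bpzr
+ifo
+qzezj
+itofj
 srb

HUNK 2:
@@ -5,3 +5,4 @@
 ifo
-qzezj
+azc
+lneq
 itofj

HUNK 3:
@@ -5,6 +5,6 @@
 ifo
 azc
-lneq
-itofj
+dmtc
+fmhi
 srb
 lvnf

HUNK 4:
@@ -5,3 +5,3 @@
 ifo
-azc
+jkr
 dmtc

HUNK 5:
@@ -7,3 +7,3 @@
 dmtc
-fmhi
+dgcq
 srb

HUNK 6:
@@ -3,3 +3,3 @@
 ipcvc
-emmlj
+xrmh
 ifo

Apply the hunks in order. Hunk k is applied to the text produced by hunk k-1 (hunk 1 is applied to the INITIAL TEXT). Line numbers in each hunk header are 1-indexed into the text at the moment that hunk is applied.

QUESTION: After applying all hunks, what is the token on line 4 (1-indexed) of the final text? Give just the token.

Hunk 1: at line 4 remove [eebkf,bpzr] add [ifo,qzezj,itofj] -> 9 lines: ncxs ztb ipcvc emmlj ifo qzezj itofj srb lvnf
Hunk 2: at line 5 remove [qzezj] add [azc,lneq] -> 10 lines: ncxs ztb ipcvc emmlj ifo azc lneq itofj srb lvnf
Hunk 3: at line 5 remove [lneq,itofj] add [dmtc,fmhi] -> 10 lines: ncxs ztb ipcvc emmlj ifo azc dmtc fmhi srb lvnf
Hunk 4: at line 5 remove [azc] add [jkr] -> 10 lines: ncxs ztb ipcvc emmlj ifo jkr dmtc fmhi srb lvnf
Hunk 5: at line 7 remove [fmhi] add [dgcq] -> 10 lines: ncxs ztb ipcvc emmlj ifo jkr dmtc dgcq srb lvnf
Hunk 6: at line 3 remove [emmlj] add [xrmh] -> 10 lines: ncxs ztb ipcvc xrmh ifo jkr dmtc dgcq srb lvnf
Final line 4: xrmh

Answer: xrmh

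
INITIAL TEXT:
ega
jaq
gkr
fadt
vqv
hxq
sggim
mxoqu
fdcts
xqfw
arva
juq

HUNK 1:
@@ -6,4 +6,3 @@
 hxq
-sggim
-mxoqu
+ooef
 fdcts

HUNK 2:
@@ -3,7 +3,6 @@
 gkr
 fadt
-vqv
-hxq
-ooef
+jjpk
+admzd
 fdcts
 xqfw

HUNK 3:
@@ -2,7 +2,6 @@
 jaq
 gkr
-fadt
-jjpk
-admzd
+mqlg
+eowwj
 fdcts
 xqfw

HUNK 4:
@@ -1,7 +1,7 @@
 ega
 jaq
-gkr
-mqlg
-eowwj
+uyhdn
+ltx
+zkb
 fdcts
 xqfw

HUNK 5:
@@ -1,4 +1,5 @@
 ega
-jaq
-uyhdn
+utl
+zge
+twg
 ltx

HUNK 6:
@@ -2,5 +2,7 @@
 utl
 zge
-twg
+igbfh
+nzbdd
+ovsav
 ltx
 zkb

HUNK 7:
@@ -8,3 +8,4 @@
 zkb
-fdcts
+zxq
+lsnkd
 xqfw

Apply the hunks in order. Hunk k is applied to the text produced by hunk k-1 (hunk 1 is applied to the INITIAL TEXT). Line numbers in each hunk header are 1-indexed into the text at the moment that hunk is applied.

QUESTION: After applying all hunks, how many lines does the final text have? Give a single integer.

Hunk 1: at line 6 remove [sggim,mxoqu] add [ooef] -> 11 lines: ega jaq gkr fadt vqv hxq ooef fdcts xqfw arva juq
Hunk 2: at line 3 remove [vqv,hxq,ooef] add [jjpk,admzd] -> 10 lines: ega jaq gkr fadt jjpk admzd fdcts xqfw arva juq
Hunk 3: at line 2 remove [fadt,jjpk,admzd] add [mqlg,eowwj] -> 9 lines: ega jaq gkr mqlg eowwj fdcts xqfw arva juq
Hunk 4: at line 1 remove [gkr,mqlg,eowwj] add [uyhdn,ltx,zkb] -> 9 lines: ega jaq uyhdn ltx zkb fdcts xqfw arva juq
Hunk 5: at line 1 remove [jaq,uyhdn] add [utl,zge,twg] -> 10 lines: ega utl zge twg ltx zkb fdcts xqfw arva juq
Hunk 6: at line 2 remove [twg] add [igbfh,nzbdd,ovsav] -> 12 lines: ega utl zge igbfh nzbdd ovsav ltx zkb fdcts xqfw arva juq
Hunk 7: at line 8 remove [fdcts] add [zxq,lsnkd] -> 13 lines: ega utl zge igbfh nzbdd ovsav ltx zkb zxq lsnkd xqfw arva juq
Final line count: 13

Answer: 13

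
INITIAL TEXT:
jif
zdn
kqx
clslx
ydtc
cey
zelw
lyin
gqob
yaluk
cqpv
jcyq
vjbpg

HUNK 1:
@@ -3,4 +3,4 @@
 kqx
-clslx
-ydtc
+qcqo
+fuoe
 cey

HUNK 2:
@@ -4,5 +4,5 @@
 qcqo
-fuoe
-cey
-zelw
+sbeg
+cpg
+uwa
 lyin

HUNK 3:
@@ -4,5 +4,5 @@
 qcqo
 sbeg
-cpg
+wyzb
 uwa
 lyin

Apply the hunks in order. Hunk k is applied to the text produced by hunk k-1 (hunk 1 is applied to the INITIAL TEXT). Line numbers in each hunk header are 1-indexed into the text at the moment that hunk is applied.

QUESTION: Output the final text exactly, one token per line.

Answer: jif
zdn
kqx
qcqo
sbeg
wyzb
uwa
lyin
gqob
yaluk
cqpv
jcyq
vjbpg

Derivation:
Hunk 1: at line 3 remove [clslx,ydtc] add [qcqo,fuoe] -> 13 lines: jif zdn kqx qcqo fuoe cey zelw lyin gqob yaluk cqpv jcyq vjbpg
Hunk 2: at line 4 remove [fuoe,cey,zelw] add [sbeg,cpg,uwa] -> 13 lines: jif zdn kqx qcqo sbeg cpg uwa lyin gqob yaluk cqpv jcyq vjbpg
Hunk 3: at line 4 remove [cpg] add [wyzb] -> 13 lines: jif zdn kqx qcqo sbeg wyzb uwa lyin gqob yaluk cqpv jcyq vjbpg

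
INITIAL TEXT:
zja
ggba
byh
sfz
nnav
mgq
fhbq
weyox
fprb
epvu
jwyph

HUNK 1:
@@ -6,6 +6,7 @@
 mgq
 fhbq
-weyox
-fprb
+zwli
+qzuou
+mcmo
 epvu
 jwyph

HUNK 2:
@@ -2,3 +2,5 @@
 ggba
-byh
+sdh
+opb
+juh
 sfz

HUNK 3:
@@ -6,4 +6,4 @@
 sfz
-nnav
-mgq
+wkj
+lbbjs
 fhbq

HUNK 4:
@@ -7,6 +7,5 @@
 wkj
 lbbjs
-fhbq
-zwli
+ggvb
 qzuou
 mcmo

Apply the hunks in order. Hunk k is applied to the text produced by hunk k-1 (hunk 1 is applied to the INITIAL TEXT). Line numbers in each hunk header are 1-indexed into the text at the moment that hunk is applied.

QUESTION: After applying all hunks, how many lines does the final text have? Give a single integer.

Hunk 1: at line 6 remove [weyox,fprb] add [zwli,qzuou,mcmo] -> 12 lines: zja ggba byh sfz nnav mgq fhbq zwli qzuou mcmo epvu jwyph
Hunk 2: at line 2 remove [byh] add [sdh,opb,juh] -> 14 lines: zja ggba sdh opb juh sfz nnav mgq fhbq zwli qzuou mcmo epvu jwyph
Hunk 3: at line 6 remove [nnav,mgq] add [wkj,lbbjs] -> 14 lines: zja ggba sdh opb juh sfz wkj lbbjs fhbq zwli qzuou mcmo epvu jwyph
Hunk 4: at line 7 remove [fhbq,zwli] add [ggvb] -> 13 lines: zja ggba sdh opb juh sfz wkj lbbjs ggvb qzuou mcmo epvu jwyph
Final line count: 13

Answer: 13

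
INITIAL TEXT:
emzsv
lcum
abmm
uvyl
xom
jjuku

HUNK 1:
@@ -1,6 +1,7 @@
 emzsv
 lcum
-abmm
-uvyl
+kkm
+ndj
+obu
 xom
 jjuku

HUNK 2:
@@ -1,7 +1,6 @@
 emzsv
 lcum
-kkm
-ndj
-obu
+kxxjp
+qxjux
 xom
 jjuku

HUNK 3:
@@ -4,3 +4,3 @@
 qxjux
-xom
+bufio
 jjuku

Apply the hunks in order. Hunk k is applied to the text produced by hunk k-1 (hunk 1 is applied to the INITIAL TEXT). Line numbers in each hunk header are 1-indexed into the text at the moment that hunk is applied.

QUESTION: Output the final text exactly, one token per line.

Answer: emzsv
lcum
kxxjp
qxjux
bufio
jjuku

Derivation:
Hunk 1: at line 1 remove [abmm,uvyl] add [kkm,ndj,obu] -> 7 lines: emzsv lcum kkm ndj obu xom jjuku
Hunk 2: at line 1 remove [kkm,ndj,obu] add [kxxjp,qxjux] -> 6 lines: emzsv lcum kxxjp qxjux xom jjuku
Hunk 3: at line 4 remove [xom] add [bufio] -> 6 lines: emzsv lcum kxxjp qxjux bufio jjuku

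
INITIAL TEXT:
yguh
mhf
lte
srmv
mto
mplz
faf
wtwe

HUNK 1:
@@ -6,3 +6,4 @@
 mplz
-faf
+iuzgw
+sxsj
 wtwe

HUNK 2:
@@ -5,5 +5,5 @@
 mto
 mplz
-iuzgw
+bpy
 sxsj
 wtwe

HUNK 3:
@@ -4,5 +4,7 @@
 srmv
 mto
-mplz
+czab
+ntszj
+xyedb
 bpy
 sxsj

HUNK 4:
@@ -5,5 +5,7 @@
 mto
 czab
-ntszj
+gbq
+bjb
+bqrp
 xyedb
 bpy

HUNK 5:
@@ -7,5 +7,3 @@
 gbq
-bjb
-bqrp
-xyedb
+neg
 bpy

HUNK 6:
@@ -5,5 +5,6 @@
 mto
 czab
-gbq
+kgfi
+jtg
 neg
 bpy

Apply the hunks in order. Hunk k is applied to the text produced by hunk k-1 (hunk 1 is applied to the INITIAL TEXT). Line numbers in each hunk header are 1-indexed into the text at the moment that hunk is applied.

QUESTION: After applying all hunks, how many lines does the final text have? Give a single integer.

Hunk 1: at line 6 remove [faf] add [iuzgw,sxsj] -> 9 lines: yguh mhf lte srmv mto mplz iuzgw sxsj wtwe
Hunk 2: at line 5 remove [iuzgw] add [bpy] -> 9 lines: yguh mhf lte srmv mto mplz bpy sxsj wtwe
Hunk 3: at line 4 remove [mplz] add [czab,ntszj,xyedb] -> 11 lines: yguh mhf lte srmv mto czab ntszj xyedb bpy sxsj wtwe
Hunk 4: at line 5 remove [ntszj] add [gbq,bjb,bqrp] -> 13 lines: yguh mhf lte srmv mto czab gbq bjb bqrp xyedb bpy sxsj wtwe
Hunk 5: at line 7 remove [bjb,bqrp,xyedb] add [neg] -> 11 lines: yguh mhf lte srmv mto czab gbq neg bpy sxsj wtwe
Hunk 6: at line 5 remove [gbq] add [kgfi,jtg] -> 12 lines: yguh mhf lte srmv mto czab kgfi jtg neg bpy sxsj wtwe
Final line count: 12

Answer: 12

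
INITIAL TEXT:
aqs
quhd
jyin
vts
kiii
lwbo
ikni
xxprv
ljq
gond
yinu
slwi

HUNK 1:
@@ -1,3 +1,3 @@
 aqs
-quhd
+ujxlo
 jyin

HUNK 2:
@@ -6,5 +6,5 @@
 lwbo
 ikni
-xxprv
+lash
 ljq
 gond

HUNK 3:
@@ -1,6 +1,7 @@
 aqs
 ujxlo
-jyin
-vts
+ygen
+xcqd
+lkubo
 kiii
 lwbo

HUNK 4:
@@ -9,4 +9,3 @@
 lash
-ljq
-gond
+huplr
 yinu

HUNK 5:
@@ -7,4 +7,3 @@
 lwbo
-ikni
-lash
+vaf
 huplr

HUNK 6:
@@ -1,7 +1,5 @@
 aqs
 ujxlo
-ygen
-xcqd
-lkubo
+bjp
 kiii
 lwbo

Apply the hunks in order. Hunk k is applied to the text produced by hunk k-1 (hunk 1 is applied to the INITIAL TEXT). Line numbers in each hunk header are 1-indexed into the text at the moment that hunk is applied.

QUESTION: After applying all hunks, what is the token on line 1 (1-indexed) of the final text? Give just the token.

Answer: aqs

Derivation:
Hunk 1: at line 1 remove [quhd] add [ujxlo] -> 12 lines: aqs ujxlo jyin vts kiii lwbo ikni xxprv ljq gond yinu slwi
Hunk 2: at line 6 remove [xxprv] add [lash] -> 12 lines: aqs ujxlo jyin vts kiii lwbo ikni lash ljq gond yinu slwi
Hunk 3: at line 1 remove [jyin,vts] add [ygen,xcqd,lkubo] -> 13 lines: aqs ujxlo ygen xcqd lkubo kiii lwbo ikni lash ljq gond yinu slwi
Hunk 4: at line 9 remove [ljq,gond] add [huplr] -> 12 lines: aqs ujxlo ygen xcqd lkubo kiii lwbo ikni lash huplr yinu slwi
Hunk 5: at line 7 remove [ikni,lash] add [vaf] -> 11 lines: aqs ujxlo ygen xcqd lkubo kiii lwbo vaf huplr yinu slwi
Hunk 6: at line 1 remove [ygen,xcqd,lkubo] add [bjp] -> 9 lines: aqs ujxlo bjp kiii lwbo vaf huplr yinu slwi
Final line 1: aqs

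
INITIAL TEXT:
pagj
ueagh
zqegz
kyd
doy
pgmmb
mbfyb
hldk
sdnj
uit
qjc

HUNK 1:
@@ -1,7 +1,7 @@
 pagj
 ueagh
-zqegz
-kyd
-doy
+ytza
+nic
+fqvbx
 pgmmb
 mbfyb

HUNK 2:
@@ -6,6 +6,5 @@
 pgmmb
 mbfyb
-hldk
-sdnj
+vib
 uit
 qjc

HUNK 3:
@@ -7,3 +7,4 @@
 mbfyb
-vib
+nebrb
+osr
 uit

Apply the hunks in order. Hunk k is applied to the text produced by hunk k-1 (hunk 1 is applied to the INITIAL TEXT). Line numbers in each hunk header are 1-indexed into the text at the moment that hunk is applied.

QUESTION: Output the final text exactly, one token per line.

Answer: pagj
ueagh
ytza
nic
fqvbx
pgmmb
mbfyb
nebrb
osr
uit
qjc

Derivation:
Hunk 1: at line 1 remove [zqegz,kyd,doy] add [ytza,nic,fqvbx] -> 11 lines: pagj ueagh ytza nic fqvbx pgmmb mbfyb hldk sdnj uit qjc
Hunk 2: at line 6 remove [hldk,sdnj] add [vib] -> 10 lines: pagj ueagh ytza nic fqvbx pgmmb mbfyb vib uit qjc
Hunk 3: at line 7 remove [vib] add [nebrb,osr] -> 11 lines: pagj ueagh ytza nic fqvbx pgmmb mbfyb nebrb osr uit qjc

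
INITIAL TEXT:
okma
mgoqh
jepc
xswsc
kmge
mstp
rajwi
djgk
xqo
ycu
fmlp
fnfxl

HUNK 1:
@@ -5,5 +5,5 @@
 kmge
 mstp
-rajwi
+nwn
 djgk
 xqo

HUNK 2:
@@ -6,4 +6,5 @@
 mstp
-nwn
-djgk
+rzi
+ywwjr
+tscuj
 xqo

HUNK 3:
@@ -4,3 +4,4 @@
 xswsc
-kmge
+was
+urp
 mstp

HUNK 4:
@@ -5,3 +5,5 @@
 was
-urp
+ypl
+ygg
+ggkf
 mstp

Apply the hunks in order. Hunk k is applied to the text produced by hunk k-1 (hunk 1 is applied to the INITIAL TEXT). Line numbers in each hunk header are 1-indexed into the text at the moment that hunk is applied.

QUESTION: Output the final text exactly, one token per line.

Answer: okma
mgoqh
jepc
xswsc
was
ypl
ygg
ggkf
mstp
rzi
ywwjr
tscuj
xqo
ycu
fmlp
fnfxl

Derivation:
Hunk 1: at line 5 remove [rajwi] add [nwn] -> 12 lines: okma mgoqh jepc xswsc kmge mstp nwn djgk xqo ycu fmlp fnfxl
Hunk 2: at line 6 remove [nwn,djgk] add [rzi,ywwjr,tscuj] -> 13 lines: okma mgoqh jepc xswsc kmge mstp rzi ywwjr tscuj xqo ycu fmlp fnfxl
Hunk 3: at line 4 remove [kmge] add [was,urp] -> 14 lines: okma mgoqh jepc xswsc was urp mstp rzi ywwjr tscuj xqo ycu fmlp fnfxl
Hunk 4: at line 5 remove [urp] add [ypl,ygg,ggkf] -> 16 lines: okma mgoqh jepc xswsc was ypl ygg ggkf mstp rzi ywwjr tscuj xqo ycu fmlp fnfxl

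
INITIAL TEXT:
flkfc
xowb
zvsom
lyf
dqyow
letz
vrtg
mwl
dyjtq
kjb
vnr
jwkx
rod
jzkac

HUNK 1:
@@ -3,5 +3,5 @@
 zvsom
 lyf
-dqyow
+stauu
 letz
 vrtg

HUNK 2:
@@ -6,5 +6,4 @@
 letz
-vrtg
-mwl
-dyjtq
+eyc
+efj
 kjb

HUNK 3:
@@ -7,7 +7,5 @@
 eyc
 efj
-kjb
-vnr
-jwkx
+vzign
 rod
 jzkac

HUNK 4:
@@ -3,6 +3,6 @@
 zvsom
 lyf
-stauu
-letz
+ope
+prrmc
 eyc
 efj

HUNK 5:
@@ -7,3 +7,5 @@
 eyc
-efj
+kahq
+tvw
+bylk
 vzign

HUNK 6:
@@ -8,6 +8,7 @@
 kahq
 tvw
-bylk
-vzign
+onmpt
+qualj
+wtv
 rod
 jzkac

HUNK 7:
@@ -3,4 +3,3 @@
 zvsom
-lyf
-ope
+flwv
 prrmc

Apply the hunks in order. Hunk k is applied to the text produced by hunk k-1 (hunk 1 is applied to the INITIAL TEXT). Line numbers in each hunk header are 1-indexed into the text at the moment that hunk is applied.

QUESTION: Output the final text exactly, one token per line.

Hunk 1: at line 3 remove [dqyow] add [stauu] -> 14 lines: flkfc xowb zvsom lyf stauu letz vrtg mwl dyjtq kjb vnr jwkx rod jzkac
Hunk 2: at line 6 remove [vrtg,mwl,dyjtq] add [eyc,efj] -> 13 lines: flkfc xowb zvsom lyf stauu letz eyc efj kjb vnr jwkx rod jzkac
Hunk 3: at line 7 remove [kjb,vnr,jwkx] add [vzign] -> 11 lines: flkfc xowb zvsom lyf stauu letz eyc efj vzign rod jzkac
Hunk 4: at line 3 remove [stauu,letz] add [ope,prrmc] -> 11 lines: flkfc xowb zvsom lyf ope prrmc eyc efj vzign rod jzkac
Hunk 5: at line 7 remove [efj] add [kahq,tvw,bylk] -> 13 lines: flkfc xowb zvsom lyf ope prrmc eyc kahq tvw bylk vzign rod jzkac
Hunk 6: at line 8 remove [bylk,vzign] add [onmpt,qualj,wtv] -> 14 lines: flkfc xowb zvsom lyf ope prrmc eyc kahq tvw onmpt qualj wtv rod jzkac
Hunk 7: at line 3 remove [lyf,ope] add [flwv] -> 13 lines: flkfc xowb zvsom flwv prrmc eyc kahq tvw onmpt qualj wtv rod jzkac

Answer: flkfc
xowb
zvsom
flwv
prrmc
eyc
kahq
tvw
onmpt
qualj
wtv
rod
jzkac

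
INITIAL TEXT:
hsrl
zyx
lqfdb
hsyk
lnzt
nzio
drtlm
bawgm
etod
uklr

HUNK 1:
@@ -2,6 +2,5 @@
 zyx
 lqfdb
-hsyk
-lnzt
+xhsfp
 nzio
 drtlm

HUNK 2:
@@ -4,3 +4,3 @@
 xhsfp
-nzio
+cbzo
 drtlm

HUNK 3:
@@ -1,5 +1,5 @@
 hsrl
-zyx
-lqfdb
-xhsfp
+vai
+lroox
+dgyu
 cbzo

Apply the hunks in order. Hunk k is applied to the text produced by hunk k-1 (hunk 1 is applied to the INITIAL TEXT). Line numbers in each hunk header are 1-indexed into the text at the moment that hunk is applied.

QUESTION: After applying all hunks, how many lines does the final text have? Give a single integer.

Hunk 1: at line 2 remove [hsyk,lnzt] add [xhsfp] -> 9 lines: hsrl zyx lqfdb xhsfp nzio drtlm bawgm etod uklr
Hunk 2: at line 4 remove [nzio] add [cbzo] -> 9 lines: hsrl zyx lqfdb xhsfp cbzo drtlm bawgm etod uklr
Hunk 3: at line 1 remove [zyx,lqfdb,xhsfp] add [vai,lroox,dgyu] -> 9 lines: hsrl vai lroox dgyu cbzo drtlm bawgm etod uklr
Final line count: 9

Answer: 9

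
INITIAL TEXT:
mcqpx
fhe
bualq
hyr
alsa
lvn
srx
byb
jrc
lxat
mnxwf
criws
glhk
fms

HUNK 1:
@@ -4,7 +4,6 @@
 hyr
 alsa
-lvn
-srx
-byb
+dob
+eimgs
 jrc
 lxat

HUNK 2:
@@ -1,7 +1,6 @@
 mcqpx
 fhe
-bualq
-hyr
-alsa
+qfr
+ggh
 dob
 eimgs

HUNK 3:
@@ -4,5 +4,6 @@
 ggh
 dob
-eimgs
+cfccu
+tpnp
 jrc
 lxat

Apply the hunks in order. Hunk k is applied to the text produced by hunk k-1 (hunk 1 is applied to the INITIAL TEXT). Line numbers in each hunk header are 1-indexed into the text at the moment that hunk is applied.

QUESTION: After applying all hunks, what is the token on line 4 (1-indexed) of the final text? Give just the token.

Hunk 1: at line 4 remove [lvn,srx,byb] add [dob,eimgs] -> 13 lines: mcqpx fhe bualq hyr alsa dob eimgs jrc lxat mnxwf criws glhk fms
Hunk 2: at line 1 remove [bualq,hyr,alsa] add [qfr,ggh] -> 12 lines: mcqpx fhe qfr ggh dob eimgs jrc lxat mnxwf criws glhk fms
Hunk 3: at line 4 remove [eimgs] add [cfccu,tpnp] -> 13 lines: mcqpx fhe qfr ggh dob cfccu tpnp jrc lxat mnxwf criws glhk fms
Final line 4: ggh

Answer: ggh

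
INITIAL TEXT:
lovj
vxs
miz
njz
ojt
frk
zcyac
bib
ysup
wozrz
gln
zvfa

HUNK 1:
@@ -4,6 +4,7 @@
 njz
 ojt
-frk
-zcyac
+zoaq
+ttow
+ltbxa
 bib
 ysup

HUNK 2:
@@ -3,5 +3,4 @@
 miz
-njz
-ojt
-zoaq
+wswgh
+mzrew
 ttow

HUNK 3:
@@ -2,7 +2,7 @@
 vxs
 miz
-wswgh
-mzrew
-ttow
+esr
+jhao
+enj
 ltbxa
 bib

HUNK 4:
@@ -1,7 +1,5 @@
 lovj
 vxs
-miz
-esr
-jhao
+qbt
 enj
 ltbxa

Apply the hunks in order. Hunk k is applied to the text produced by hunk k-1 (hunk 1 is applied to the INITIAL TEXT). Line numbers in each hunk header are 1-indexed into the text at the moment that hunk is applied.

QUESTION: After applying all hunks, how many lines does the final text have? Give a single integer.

Hunk 1: at line 4 remove [frk,zcyac] add [zoaq,ttow,ltbxa] -> 13 lines: lovj vxs miz njz ojt zoaq ttow ltbxa bib ysup wozrz gln zvfa
Hunk 2: at line 3 remove [njz,ojt,zoaq] add [wswgh,mzrew] -> 12 lines: lovj vxs miz wswgh mzrew ttow ltbxa bib ysup wozrz gln zvfa
Hunk 3: at line 2 remove [wswgh,mzrew,ttow] add [esr,jhao,enj] -> 12 lines: lovj vxs miz esr jhao enj ltbxa bib ysup wozrz gln zvfa
Hunk 4: at line 1 remove [miz,esr,jhao] add [qbt] -> 10 lines: lovj vxs qbt enj ltbxa bib ysup wozrz gln zvfa
Final line count: 10

Answer: 10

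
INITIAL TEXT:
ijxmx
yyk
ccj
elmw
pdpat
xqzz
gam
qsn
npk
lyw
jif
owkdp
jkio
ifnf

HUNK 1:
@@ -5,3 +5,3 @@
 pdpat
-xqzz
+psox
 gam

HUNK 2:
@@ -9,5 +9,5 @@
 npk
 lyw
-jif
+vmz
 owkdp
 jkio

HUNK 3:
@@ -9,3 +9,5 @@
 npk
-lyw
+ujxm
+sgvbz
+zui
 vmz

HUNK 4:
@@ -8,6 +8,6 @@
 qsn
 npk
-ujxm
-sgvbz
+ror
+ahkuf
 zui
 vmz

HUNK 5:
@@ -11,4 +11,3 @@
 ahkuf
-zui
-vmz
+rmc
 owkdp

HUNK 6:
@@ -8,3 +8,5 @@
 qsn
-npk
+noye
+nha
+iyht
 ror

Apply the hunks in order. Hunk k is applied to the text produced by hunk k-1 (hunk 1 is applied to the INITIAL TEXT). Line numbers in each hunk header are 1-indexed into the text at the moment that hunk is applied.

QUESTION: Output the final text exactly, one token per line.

Answer: ijxmx
yyk
ccj
elmw
pdpat
psox
gam
qsn
noye
nha
iyht
ror
ahkuf
rmc
owkdp
jkio
ifnf

Derivation:
Hunk 1: at line 5 remove [xqzz] add [psox] -> 14 lines: ijxmx yyk ccj elmw pdpat psox gam qsn npk lyw jif owkdp jkio ifnf
Hunk 2: at line 9 remove [jif] add [vmz] -> 14 lines: ijxmx yyk ccj elmw pdpat psox gam qsn npk lyw vmz owkdp jkio ifnf
Hunk 3: at line 9 remove [lyw] add [ujxm,sgvbz,zui] -> 16 lines: ijxmx yyk ccj elmw pdpat psox gam qsn npk ujxm sgvbz zui vmz owkdp jkio ifnf
Hunk 4: at line 8 remove [ujxm,sgvbz] add [ror,ahkuf] -> 16 lines: ijxmx yyk ccj elmw pdpat psox gam qsn npk ror ahkuf zui vmz owkdp jkio ifnf
Hunk 5: at line 11 remove [zui,vmz] add [rmc] -> 15 lines: ijxmx yyk ccj elmw pdpat psox gam qsn npk ror ahkuf rmc owkdp jkio ifnf
Hunk 6: at line 8 remove [npk] add [noye,nha,iyht] -> 17 lines: ijxmx yyk ccj elmw pdpat psox gam qsn noye nha iyht ror ahkuf rmc owkdp jkio ifnf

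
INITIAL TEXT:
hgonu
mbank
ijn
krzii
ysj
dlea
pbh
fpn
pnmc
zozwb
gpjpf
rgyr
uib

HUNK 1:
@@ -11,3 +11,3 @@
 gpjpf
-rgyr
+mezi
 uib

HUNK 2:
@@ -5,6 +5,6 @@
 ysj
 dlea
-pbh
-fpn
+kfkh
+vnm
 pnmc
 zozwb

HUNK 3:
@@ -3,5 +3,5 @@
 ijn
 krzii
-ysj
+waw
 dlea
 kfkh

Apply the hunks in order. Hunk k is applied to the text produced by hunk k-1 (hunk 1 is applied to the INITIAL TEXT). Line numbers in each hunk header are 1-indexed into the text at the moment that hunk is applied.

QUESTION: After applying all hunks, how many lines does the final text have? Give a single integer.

Hunk 1: at line 11 remove [rgyr] add [mezi] -> 13 lines: hgonu mbank ijn krzii ysj dlea pbh fpn pnmc zozwb gpjpf mezi uib
Hunk 2: at line 5 remove [pbh,fpn] add [kfkh,vnm] -> 13 lines: hgonu mbank ijn krzii ysj dlea kfkh vnm pnmc zozwb gpjpf mezi uib
Hunk 3: at line 3 remove [ysj] add [waw] -> 13 lines: hgonu mbank ijn krzii waw dlea kfkh vnm pnmc zozwb gpjpf mezi uib
Final line count: 13

Answer: 13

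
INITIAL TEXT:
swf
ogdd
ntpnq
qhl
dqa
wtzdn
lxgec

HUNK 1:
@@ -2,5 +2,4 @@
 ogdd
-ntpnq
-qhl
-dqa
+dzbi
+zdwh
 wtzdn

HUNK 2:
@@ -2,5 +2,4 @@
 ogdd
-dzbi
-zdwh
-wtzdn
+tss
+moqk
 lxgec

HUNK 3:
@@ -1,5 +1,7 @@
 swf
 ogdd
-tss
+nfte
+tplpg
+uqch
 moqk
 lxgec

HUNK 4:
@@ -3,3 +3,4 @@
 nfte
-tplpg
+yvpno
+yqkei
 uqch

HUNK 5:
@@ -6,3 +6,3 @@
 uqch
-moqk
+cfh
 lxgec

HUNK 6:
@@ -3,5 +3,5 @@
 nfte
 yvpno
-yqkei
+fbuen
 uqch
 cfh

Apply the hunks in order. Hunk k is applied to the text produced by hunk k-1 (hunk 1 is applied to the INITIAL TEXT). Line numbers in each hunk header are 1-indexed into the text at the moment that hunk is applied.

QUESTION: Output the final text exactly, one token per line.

Answer: swf
ogdd
nfte
yvpno
fbuen
uqch
cfh
lxgec

Derivation:
Hunk 1: at line 2 remove [ntpnq,qhl,dqa] add [dzbi,zdwh] -> 6 lines: swf ogdd dzbi zdwh wtzdn lxgec
Hunk 2: at line 2 remove [dzbi,zdwh,wtzdn] add [tss,moqk] -> 5 lines: swf ogdd tss moqk lxgec
Hunk 3: at line 1 remove [tss] add [nfte,tplpg,uqch] -> 7 lines: swf ogdd nfte tplpg uqch moqk lxgec
Hunk 4: at line 3 remove [tplpg] add [yvpno,yqkei] -> 8 lines: swf ogdd nfte yvpno yqkei uqch moqk lxgec
Hunk 5: at line 6 remove [moqk] add [cfh] -> 8 lines: swf ogdd nfte yvpno yqkei uqch cfh lxgec
Hunk 6: at line 3 remove [yqkei] add [fbuen] -> 8 lines: swf ogdd nfte yvpno fbuen uqch cfh lxgec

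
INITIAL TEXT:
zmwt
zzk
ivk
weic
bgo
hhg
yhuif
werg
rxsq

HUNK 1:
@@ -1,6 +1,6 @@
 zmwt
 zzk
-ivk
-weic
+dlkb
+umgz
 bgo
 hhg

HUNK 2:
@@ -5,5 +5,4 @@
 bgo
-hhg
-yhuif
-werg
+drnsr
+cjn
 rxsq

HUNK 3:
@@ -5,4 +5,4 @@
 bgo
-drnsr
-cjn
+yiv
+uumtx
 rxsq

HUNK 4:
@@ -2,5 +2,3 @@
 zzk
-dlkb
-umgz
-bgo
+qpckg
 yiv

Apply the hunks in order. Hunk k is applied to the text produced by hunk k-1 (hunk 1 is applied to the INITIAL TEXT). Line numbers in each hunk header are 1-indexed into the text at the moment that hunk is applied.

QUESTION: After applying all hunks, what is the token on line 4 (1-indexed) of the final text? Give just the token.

Hunk 1: at line 1 remove [ivk,weic] add [dlkb,umgz] -> 9 lines: zmwt zzk dlkb umgz bgo hhg yhuif werg rxsq
Hunk 2: at line 5 remove [hhg,yhuif,werg] add [drnsr,cjn] -> 8 lines: zmwt zzk dlkb umgz bgo drnsr cjn rxsq
Hunk 3: at line 5 remove [drnsr,cjn] add [yiv,uumtx] -> 8 lines: zmwt zzk dlkb umgz bgo yiv uumtx rxsq
Hunk 4: at line 2 remove [dlkb,umgz,bgo] add [qpckg] -> 6 lines: zmwt zzk qpckg yiv uumtx rxsq
Final line 4: yiv

Answer: yiv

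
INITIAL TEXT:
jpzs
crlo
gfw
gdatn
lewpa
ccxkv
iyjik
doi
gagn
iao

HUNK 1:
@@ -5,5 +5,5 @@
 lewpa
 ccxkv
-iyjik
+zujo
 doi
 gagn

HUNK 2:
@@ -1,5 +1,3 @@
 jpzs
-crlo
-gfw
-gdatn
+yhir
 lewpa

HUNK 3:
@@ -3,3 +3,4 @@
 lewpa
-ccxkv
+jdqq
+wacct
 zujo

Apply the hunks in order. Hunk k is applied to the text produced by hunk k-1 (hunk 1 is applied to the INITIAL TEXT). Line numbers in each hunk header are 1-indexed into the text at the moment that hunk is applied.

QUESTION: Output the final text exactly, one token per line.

Hunk 1: at line 5 remove [iyjik] add [zujo] -> 10 lines: jpzs crlo gfw gdatn lewpa ccxkv zujo doi gagn iao
Hunk 2: at line 1 remove [crlo,gfw,gdatn] add [yhir] -> 8 lines: jpzs yhir lewpa ccxkv zujo doi gagn iao
Hunk 3: at line 3 remove [ccxkv] add [jdqq,wacct] -> 9 lines: jpzs yhir lewpa jdqq wacct zujo doi gagn iao

Answer: jpzs
yhir
lewpa
jdqq
wacct
zujo
doi
gagn
iao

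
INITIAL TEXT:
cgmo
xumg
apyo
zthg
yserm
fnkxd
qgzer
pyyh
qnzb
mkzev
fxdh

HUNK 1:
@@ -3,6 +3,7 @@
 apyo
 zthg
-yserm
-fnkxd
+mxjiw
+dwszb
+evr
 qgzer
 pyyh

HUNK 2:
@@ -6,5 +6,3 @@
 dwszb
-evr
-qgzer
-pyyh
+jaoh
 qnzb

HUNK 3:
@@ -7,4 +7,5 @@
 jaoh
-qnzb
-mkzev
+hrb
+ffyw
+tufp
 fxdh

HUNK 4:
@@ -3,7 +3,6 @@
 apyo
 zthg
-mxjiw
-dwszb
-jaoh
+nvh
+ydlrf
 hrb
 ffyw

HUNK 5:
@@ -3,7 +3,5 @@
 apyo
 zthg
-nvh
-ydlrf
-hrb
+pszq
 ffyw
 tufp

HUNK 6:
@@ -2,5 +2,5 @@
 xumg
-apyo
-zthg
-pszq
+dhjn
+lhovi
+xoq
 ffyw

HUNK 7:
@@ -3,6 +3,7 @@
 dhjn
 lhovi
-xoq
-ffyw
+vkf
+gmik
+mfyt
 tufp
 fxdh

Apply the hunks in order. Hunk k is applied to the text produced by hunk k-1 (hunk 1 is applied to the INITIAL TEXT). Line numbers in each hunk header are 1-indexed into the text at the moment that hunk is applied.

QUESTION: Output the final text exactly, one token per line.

Answer: cgmo
xumg
dhjn
lhovi
vkf
gmik
mfyt
tufp
fxdh

Derivation:
Hunk 1: at line 3 remove [yserm,fnkxd] add [mxjiw,dwszb,evr] -> 12 lines: cgmo xumg apyo zthg mxjiw dwszb evr qgzer pyyh qnzb mkzev fxdh
Hunk 2: at line 6 remove [evr,qgzer,pyyh] add [jaoh] -> 10 lines: cgmo xumg apyo zthg mxjiw dwszb jaoh qnzb mkzev fxdh
Hunk 3: at line 7 remove [qnzb,mkzev] add [hrb,ffyw,tufp] -> 11 lines: cgmo xumg apyo zthg mxjiw dwszb jaoh hrb ffyw tufp fxdh
Hunk 4: at line 3 remove [mxjiw,dwszb,jaoh] add [nvh,ydlrf] -> 10 lines: cgmo xumg apyo zthg nvh ydlrf hrb ffyw tufp fxdh
Hunk 5: at line 3 remove [nvh,ydlrf,hrb] add [pszq] -> 8 lines: cgmo xumg apyo zthg pszq ffyw tufp fxdh
Hunk 6: at line 2 remove [apyo,zthg,pszq] add [dhjn,lhovi,xoq] -> 8 lines: cgmo xumg dhjn lhovi xoq ffyw tufp fxdh
Hunk 7: at line 3 remove [xoq,ffyw] add [vkf,gmik,mfyt] -> 9 lines: cgmo xumg dhjn lhovi vkf gmik mfyt tufp fxdh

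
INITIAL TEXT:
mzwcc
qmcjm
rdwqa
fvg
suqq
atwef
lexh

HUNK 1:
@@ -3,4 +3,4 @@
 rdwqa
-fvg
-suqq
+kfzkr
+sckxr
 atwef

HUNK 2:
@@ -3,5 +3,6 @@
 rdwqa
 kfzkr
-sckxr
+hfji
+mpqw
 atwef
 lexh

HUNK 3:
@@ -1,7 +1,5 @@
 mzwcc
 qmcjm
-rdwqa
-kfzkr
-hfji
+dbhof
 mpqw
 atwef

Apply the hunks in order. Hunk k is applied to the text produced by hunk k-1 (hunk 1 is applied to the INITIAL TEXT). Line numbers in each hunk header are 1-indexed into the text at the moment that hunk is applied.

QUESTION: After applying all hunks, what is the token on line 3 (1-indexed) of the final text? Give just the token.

Hunk 1: at line 3 remove [fvg,suqq] add [kfzkr,sckxr] -> 7 lines: mzwcc qmcjm rdwqa kfzkr sckxr atwef lexh
Hunk 2: at line 3 remove [sckxr] add [hfji,mpqw] -> 8 lines: mzwcc qmcjm rdwqa kfzkr hfji mpqw atwef lexh
Hunk 3: at line 1 remove [rdwqa,kfzkr,hfji] add [dbhof] -> 6 lines: mzwcc qmcjm dbhof mpqw atwef lexh
Final line 3: dbhof

Answer: dbhof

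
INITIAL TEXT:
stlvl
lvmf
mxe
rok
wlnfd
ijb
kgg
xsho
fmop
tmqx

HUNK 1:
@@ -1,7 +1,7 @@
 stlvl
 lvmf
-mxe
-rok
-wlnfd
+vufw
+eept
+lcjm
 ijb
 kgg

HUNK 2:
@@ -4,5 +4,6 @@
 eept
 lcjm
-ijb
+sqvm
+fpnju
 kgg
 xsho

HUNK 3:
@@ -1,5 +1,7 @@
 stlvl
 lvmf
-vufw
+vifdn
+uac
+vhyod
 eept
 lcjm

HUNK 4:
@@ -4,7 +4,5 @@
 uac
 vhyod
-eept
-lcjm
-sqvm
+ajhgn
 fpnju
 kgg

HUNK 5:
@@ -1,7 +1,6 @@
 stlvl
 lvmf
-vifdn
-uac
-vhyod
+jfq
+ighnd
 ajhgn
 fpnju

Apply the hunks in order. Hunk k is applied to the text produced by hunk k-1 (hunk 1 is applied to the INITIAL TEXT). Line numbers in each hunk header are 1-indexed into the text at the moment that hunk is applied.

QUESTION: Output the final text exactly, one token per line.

Answer: stlvl
lvmf
jfq
ighnd
ajhgn
fpnju
kgg
xsho
fmop
tmqx

Derivation:
Hunk 1: at line 1 remove [mxe,rok,wlnfd] add [vufw,eept,lcjm] -> 10 lines: stlvl lvmf vufw eept lcjm ijb kgg xsho fmop tmqx
Hunk 2: at line 4 remove [ijb] add [sqvm,fpnju] -> 11 lines: stlvl lvmf vufw eept lcjm sqvm fpnju kgg xsho fmop tmqx
Hunk 3: at line 1 remove [vufw] add [vifdn,uac,vhyod] -> 13 lines: stlvl lvmf vifdn uac vhyod eept lcjm sqvm fpnju kgg xsho fmop tmqx
Hunk 4: at line 4 remove [eept,lcjm,sqvm] add [ajhgn] -> 11 lines: stlvl lvmf vifdn uac vhyod ajhgn fpnju kgg xsho fmop tmqx
Hunk 5: at line 1 remove [vifdn,uac,vhyod] add [jfq,ighnd] -> 10 lines: stlvl lvmf jfq ighnd ajhgn fpnju kgg xsho fmop tmqx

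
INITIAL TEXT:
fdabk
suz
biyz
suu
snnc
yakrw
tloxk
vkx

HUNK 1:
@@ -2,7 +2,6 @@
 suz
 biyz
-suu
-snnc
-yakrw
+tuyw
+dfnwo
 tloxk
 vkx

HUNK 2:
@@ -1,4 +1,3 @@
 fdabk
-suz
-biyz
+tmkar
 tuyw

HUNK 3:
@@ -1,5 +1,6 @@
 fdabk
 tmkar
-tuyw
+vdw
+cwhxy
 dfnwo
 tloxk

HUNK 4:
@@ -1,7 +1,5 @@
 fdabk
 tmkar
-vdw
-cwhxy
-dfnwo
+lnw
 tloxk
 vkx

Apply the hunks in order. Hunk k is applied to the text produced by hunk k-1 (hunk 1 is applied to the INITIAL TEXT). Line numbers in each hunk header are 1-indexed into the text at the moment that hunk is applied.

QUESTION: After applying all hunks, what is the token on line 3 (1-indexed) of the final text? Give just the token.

Answer: lnw

Derivation:
Hunk 1: at line 2 remove [suu,snnc,yakrw] add [tuyw,dfnwo] -> 7 lines: fdabk suz biyz tuyw dfnwo tloxk vkx
Hunk 2: at line 1 remove [suz,biyz] add [tmkar] -> 6 lines: fdabk tmkar tuyw dfnwo tloxk vkx
Hunk 3: at line 1 remove [tuyw] add [vdw,cwhxy] -> 7 lines: fdabk tmkar vdw cwhxy dfnwo tloxk vkx
Hunk 4: at line 1 remove [vdw,cwhxy,dfnwo] add [lnw] -> 5 lines: fdabk tmkar lnw tloxk vkx
Final line 3: lnw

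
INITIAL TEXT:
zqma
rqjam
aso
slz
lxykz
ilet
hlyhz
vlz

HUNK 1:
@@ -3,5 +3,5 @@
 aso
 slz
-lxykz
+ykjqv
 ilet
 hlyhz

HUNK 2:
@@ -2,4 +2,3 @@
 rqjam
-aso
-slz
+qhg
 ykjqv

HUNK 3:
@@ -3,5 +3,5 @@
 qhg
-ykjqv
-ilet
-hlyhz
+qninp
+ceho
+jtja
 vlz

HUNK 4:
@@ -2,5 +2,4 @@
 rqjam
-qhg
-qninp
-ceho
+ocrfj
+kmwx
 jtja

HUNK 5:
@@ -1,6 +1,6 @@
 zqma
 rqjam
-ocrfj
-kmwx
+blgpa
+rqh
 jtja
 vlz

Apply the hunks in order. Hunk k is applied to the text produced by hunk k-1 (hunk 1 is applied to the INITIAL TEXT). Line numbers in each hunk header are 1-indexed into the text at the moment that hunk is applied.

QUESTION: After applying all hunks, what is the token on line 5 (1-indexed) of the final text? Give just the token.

Hunk 1: at line 3 remove [lxykz] add [ykjqv] -> 8 lines: zqma rqjam aso slz ykjqv ilet hlyhz vlz
Hunk 2: at line 2 remove [aso,slz] add [qhg] -> 7 lines: zqma rqjam qhg ykjqv ilet hlyhz vlz
Hunk 3: at line 3 remove [ykjqv,ilet,hlyhz] add [qninp,ceho,jtja] -> 7 lines: zqma rqjam qhg qninp ceho jtja vlz
Hunk 4: at line 2 remove [qhg,qninp,ceho] add [ocrfj,kmwx] -> 6 lines: zqma rqjam ocrfj kmwx jtja vlz
Hunk 5: at line 1 remove [ocrfj,kmwx] add [blgpa,rqh] -> 6 lines: zqma rqjam blgpa rqh jtja vlz
Final line 5: jtja

Answer: jtja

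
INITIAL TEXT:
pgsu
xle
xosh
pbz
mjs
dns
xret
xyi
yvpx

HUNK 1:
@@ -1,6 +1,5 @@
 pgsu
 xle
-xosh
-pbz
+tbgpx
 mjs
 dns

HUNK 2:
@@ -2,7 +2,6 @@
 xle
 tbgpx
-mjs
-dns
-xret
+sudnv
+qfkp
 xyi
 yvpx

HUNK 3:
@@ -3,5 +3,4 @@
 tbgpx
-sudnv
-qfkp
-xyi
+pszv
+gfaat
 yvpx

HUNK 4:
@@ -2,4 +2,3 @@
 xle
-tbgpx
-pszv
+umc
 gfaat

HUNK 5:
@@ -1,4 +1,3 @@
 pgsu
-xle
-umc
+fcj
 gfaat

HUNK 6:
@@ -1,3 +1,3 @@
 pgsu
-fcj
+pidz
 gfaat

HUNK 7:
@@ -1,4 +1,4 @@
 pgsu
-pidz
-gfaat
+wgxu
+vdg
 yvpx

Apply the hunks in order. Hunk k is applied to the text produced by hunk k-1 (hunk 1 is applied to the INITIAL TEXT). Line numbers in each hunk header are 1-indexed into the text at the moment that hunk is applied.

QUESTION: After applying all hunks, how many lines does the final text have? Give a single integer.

Answer: 4

Derivation:
Hunk 1: at line 1 remove [xosh,pbz] add [tbgpx] -> 8 lines: pgsu xle tbgpx mjs dns xret xyi yvpx
Hunk 2: at line 2 remove [mjs,dns,xret] add [sudnv,qfkp] -> 7 lines: pgsu xle tbgpx sudnv qfkp xyi yvpx
Hunk 3: at line 3 remove [sudnv,qfkp,xyi] add [pszv,gfaat] -> 6 lines: pgsu xle tbgpx pszv gfaat yvpx
Hunk 4: at line 2 remove [tbgpx,pszv] add [umc] -> 5 lines: pgsu xle umc gfaat yvpx
Hunk 5: at line 1 remove [xle,umc] add [fcj] -> 4 lines: pgsu fcj gfaat yvpx
Hunk 6: at line 1 remove [fcj] add [pidz] -> 4 lines: pgsu pidz gfaat yvpx
Hunk 7: at line 1 remove [pidz,gfaat] add [wgxu,vdg] -> 4 lines: pgsu wgxu vdg yvpx
Final line count: 4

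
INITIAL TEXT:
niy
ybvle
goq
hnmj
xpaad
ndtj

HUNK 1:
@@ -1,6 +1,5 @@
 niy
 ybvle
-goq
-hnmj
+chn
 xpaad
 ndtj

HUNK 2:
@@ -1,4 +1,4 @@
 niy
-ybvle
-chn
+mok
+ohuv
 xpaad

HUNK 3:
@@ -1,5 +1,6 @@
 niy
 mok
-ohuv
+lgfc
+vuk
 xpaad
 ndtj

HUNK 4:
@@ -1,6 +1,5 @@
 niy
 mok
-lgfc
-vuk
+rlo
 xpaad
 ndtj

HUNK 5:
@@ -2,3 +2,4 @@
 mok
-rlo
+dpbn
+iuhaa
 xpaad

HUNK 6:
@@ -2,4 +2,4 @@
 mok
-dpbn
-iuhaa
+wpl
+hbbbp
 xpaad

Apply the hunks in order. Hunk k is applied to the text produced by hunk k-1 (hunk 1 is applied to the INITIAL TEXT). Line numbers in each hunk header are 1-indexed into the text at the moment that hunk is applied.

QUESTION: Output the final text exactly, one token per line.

Hunk 1: at line 1 remove [goq,hnmj] add [chn] -> 5 lines: niy ybvle chn xpaad ndtj
Hunk 2: at line 1 remove [ybvle,chn] add [mok,ohuv] -> 5 lines: niy mok ohuv xpaad ndtj
Hunk 3: at line 1 remove [ohuv] add [lgfc,vuk] -> 6 lines: niy mok lgfc vuk xpaad ndtj
Hunk 4: at line 1 remove [lgfc,vuk] add [rlo] -> 5 lines: niy mok rlo xpaad ndtj
Hunk 5: at line 2 remove [rlo] add [dpbn,iuhaa] -> 6 lines: niy mok dpbn iuhaa xpaad ndtj
Hunk 6: at line 2 remove [dpbn,iuhaa] add [wpl,hbbbp] -> 6 lines: niy mok wpl hbbbp xpaad ndtj

Answer: niy
mok
wpl
hbbbp
xpaad
ndtj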